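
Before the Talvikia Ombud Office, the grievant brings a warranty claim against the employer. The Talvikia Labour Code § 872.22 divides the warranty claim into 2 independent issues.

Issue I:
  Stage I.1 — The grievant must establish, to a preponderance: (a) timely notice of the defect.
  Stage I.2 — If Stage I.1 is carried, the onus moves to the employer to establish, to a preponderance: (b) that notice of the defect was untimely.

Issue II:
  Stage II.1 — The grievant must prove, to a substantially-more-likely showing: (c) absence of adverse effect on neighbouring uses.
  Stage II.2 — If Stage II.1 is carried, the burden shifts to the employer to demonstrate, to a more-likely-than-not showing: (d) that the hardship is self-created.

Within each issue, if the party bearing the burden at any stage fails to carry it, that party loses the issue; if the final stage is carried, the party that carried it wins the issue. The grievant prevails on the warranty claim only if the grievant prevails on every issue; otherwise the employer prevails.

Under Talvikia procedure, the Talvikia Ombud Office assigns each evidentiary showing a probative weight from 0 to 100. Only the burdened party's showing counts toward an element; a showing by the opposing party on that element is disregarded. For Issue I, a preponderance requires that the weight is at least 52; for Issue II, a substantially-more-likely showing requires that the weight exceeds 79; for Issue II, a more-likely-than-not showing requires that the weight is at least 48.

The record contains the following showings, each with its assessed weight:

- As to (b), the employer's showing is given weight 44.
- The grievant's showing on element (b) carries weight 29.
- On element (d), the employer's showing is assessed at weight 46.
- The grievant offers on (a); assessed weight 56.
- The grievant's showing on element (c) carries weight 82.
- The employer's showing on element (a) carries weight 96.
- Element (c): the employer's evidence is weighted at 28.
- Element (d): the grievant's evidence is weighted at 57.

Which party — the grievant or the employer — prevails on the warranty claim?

— Issue I —
Stage I.1 (grievant, a preponderance, weight is at least 52): (a) 56 (employer's 96 disregarded) ≥ 52 — meets.
  All elements met. The burden passes to the employer.
Stage I.2 (employer, a preponderance, weight is at least 52): (b) 44 (grievant's 29 disregarded) < 52 — fails.
  Stage I.2 not carried; the employer fails its burden.
The grievant prevails on this issue.
— Issue II —
Stage II.1 (grievant, a substantially-more-likely showing, weight exceeds 79): (c) 82 (employer's 28 disregarded) > 79 — meets.
  The grievant carries Stage II.1; the employer now bears the burden.
Stage II.2 (employer, a more-likely-than-not showing, weight is at least 48): (d) 46 (grievant's 57 disregarded) < 48 — fails.
  Not every element is met, so the employer fails to carry Stage II.2.
The analysis ends at Stage II.2; the grievant prevails on this issue.
Per-issue: Issue I → grievant; Issue II → grievant. The grievant must prevail on every issue; overall, the grievant prevails.

grievant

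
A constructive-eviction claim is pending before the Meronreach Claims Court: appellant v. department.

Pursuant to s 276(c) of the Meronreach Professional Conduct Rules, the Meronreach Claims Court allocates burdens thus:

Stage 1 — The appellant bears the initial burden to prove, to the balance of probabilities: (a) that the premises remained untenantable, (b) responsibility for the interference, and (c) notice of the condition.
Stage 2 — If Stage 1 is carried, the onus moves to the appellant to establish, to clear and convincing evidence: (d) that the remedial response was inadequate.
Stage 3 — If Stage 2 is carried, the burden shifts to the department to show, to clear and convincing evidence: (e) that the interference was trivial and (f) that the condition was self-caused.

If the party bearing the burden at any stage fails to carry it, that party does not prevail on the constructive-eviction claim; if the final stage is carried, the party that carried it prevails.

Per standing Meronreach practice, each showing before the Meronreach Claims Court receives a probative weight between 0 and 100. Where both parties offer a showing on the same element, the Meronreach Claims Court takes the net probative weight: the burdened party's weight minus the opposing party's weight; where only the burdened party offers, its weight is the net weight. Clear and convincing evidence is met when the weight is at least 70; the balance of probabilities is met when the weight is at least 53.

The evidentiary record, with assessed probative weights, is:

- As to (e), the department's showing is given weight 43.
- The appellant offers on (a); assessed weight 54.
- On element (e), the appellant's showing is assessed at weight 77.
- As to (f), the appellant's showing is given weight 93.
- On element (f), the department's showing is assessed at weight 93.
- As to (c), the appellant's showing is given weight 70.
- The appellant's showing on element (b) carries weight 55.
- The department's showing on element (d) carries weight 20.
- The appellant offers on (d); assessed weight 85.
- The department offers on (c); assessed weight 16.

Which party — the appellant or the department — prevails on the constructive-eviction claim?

Stage 1 (appellant, the balance of probabilities, weight is at least 53): (a) 54 ≥ 53 — meets; (b) 55 ≥ 53 — meets; (c) net 70−16=54 ≥ 53 — meets.
  Stage 1 carried; the burden remains with the appellant.
Stage 2 (appellant, clear and convincing evidence, weight is at least 70): (d) net 85−20=65 < 70 — fails.
  Stage 2 not carried; the appellant fails its burden.
So the department prevails.

department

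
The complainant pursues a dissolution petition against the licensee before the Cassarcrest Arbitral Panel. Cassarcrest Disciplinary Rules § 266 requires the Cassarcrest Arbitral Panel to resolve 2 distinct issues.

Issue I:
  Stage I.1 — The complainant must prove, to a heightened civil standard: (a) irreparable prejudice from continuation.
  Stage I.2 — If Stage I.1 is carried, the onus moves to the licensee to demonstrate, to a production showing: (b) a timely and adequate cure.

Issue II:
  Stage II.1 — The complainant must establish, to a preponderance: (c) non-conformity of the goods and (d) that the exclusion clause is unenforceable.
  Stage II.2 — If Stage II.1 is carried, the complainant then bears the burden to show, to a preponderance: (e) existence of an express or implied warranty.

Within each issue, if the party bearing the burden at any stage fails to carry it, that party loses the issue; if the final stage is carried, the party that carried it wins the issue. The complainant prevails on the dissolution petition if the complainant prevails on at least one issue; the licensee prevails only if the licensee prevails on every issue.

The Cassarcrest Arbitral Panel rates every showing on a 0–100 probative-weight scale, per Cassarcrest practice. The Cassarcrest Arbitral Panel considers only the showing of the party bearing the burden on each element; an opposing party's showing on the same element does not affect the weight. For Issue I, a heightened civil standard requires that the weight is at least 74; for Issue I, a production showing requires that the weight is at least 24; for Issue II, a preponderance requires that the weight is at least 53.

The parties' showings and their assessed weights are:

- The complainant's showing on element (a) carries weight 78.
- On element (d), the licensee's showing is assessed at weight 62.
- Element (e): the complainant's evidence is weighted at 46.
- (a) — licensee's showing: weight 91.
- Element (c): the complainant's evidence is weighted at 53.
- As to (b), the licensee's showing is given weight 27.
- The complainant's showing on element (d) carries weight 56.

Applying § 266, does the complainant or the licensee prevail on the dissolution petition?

— Issue I —
At Stage I.1 the complainant must meet a heightened civil standard (weight is at least 74): on (a) the weight is 78 (the licensee's 91 is given no effect), ≥ 74, so (a) meets the standard.
  The complainant carries Stage I.1; the licensee now bears the burden.
At Stage I.2 the licensee must meet a production showing (weight is at least 24): on (b) the weight is 27, ≥ 24, so (b) meets the standard.
  Stage I.2 carried; the final stage is satisfied.
With every stage satisfied, the licensee prevails on this issue.
— Issue II —
Stage II.1 — burden on complainant; standard: a preponderance (weight is at least 53).
    (c): 53 ≥ 53 [met]
    (d): 56 (licensee's 62 disregarded) ≥ 53 [met]
  Stage II.1 is satisfied; the complainant continues to bear the burden.
Stage II.2 — burden on complainant; standard: a preponderance (weight is at least 53).
    (e): 46 < 53 [not met]
  Stage II.2 not carried; the complainant fails its burden.
The licensee prevails on this issue.
Per-issue: Issue I → licensee; Issue II → licensee. The complainant must prevail on at least one issue; overall, the licensee prevails.

licensee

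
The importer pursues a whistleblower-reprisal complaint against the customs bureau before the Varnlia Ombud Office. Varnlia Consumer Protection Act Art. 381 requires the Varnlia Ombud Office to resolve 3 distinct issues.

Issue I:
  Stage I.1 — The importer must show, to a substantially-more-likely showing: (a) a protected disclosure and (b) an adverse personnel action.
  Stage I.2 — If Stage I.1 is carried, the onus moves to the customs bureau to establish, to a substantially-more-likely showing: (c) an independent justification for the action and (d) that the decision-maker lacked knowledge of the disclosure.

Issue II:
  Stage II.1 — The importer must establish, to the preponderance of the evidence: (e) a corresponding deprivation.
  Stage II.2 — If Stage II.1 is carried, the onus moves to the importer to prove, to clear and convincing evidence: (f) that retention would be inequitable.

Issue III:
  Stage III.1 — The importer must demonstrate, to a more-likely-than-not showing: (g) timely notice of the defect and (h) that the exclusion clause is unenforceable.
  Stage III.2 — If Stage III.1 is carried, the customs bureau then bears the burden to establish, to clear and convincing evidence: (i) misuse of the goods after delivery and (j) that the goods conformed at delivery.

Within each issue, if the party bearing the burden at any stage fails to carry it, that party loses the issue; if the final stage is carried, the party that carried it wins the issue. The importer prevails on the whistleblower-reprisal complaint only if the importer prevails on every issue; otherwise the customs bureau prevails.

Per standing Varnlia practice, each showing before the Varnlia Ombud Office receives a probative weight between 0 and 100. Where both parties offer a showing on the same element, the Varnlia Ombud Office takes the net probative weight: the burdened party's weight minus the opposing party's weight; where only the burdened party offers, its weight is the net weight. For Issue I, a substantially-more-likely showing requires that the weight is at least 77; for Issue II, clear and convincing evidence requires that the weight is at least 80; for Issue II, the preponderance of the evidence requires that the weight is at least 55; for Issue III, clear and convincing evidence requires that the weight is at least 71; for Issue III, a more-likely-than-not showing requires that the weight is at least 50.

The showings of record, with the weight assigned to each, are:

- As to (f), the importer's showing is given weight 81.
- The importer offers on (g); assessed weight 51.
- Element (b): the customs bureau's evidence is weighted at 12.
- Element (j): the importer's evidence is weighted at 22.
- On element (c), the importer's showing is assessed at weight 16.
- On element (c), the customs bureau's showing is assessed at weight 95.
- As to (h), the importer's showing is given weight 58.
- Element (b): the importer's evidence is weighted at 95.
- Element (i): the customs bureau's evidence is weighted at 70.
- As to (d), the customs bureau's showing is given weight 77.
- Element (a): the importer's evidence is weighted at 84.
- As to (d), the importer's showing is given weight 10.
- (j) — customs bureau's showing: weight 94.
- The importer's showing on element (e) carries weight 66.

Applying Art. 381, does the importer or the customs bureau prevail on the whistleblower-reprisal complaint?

— Issue I —
Stage I.1 (importer, a substantially-more-likely showing, weight is at least 77): (a) 84 ≥ 77 — meets; (b) net 95−12=83 ≥ 77 — meets.
  All elements met. The burden passes to the customs bureau.
Stage I.2 (customs bureau, a substantially-more-likely showing, weight is at least 77): (c) net 95−16=79 ≥ 77 — meets; (d) net 77−10=67 < 77 — fails.
  Not every element is met, so the customs bureau fails to carry Stage I.2.
The analysis ends at Stage I.2; the importer prevails on this issue.
— Issue II —
At Stage II.1 the importer must meet the preponderance of the evidence (weight is at least 55): on (e) the weight is 66, ≥ 55, so (e) meets the standard.
  Stage II.1 is satisfied; the importer continues to bear the burden.
At Stage II.2 the importer must meet clear and convincing evidence (weight is at least 80): on (f) the weight is 81, which does reach 80, so (f) meets the standard.
  All elements met at the final stage.
Every stage carried; the importer prevails on this issue.
— Issue III —
At Stage III.1 the importer must meet a more-likely-than-not showing (weight is at least 50): on (g) the weight is 51, which does reach 50, so (g) meets the standard; on (h) the weight is 58, which does reach 50, so (h) meets the standard.
  Stage III.1 carried; the burden shifts to the customs bureau.
At Stage III.2 the customs bureau must meet clear and convincing evidence (weight is at least 71): on (i) the weight is 70, < 71, so (i) does not meet the standard; on (j) the weight is 94 less the opposing 22 gives net 72, ≥ 71, so (j) meets the standard.
  The customs bureau does not carry Stage III.2.
The importer prevails on this issue.
Per-issue: Issue I → importer; Issue II → importer; Issue III → importer. The importer must prevail on every issue; overall, the importer prevails.

importer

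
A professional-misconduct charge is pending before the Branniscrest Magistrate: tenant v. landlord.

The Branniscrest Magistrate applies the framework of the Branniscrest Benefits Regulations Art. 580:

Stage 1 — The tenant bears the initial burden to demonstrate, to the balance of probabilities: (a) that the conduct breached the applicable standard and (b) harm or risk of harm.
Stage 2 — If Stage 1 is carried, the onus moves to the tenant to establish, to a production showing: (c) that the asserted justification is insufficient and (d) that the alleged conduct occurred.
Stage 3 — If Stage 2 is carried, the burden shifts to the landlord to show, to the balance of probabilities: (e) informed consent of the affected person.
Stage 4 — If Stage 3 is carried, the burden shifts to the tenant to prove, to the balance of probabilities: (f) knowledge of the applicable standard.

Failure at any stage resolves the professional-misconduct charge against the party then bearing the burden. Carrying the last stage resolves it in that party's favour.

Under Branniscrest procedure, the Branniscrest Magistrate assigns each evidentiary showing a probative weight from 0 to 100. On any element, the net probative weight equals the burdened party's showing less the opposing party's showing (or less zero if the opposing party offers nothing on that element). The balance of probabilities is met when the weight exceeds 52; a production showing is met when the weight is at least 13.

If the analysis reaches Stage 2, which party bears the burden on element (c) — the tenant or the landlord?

tenant

Stage 2's rule assigns the burden to the tenant (to a production showing).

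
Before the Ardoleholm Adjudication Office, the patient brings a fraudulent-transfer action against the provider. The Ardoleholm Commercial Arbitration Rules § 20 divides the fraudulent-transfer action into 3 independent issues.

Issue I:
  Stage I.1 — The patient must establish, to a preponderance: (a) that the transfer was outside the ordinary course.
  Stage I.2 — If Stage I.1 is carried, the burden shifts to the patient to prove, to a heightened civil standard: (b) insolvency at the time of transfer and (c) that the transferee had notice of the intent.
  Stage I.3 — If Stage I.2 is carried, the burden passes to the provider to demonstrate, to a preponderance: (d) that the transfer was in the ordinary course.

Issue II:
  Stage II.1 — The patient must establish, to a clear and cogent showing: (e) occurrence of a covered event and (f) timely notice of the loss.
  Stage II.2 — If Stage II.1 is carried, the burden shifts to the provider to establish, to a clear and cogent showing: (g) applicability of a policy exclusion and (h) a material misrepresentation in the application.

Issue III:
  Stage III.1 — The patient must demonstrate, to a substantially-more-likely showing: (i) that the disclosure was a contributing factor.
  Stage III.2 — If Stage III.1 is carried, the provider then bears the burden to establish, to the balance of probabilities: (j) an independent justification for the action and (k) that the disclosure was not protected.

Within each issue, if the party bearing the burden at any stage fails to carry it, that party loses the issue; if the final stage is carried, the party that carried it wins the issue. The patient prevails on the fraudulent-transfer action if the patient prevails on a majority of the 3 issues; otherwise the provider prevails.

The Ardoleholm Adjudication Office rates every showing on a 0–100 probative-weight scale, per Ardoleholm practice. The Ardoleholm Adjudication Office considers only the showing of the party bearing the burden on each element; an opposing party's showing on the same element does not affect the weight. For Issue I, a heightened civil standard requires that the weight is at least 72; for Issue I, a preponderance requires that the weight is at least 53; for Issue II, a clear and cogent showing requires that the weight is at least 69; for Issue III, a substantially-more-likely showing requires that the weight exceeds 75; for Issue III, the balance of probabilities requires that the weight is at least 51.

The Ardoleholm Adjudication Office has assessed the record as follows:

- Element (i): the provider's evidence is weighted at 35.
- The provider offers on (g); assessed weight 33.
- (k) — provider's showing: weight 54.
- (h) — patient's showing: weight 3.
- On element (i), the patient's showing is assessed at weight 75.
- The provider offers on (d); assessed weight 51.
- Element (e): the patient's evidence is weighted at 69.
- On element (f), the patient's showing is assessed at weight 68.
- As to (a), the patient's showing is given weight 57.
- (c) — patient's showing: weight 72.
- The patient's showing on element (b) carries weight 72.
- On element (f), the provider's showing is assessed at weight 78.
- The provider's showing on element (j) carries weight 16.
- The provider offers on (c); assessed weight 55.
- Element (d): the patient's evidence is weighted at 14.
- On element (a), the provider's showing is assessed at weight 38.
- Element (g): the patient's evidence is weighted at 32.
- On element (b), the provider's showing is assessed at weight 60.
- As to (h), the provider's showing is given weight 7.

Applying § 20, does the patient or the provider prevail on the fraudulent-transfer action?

provider

— Issue I —
Stage I.1 — burden on patient; standard: a preponderance (weight is at least 53).
    (a): 57 (provider's 38 disregarded) ≥ 53 [met]
  Stage I.1 carried; the burden remains with the patient.
Stage I.2 — burden on patient; standard: a heightened civil standard (weight is at least 72).
    (b): 72 (provider's 60 disregarded) ≥ 72 [met]
    (c): 72 (provider's 55 disregarded) ≥ 72 [met]
  The patient carries Stage I.2; the provider now bears the burden.
Stage I.3 — burden on provider; standard: a preponderance (weight is at least 53).
    (d): 51 (patient's 14 disregarded) < 53 [not met]
  The provider does not carry Stage I.3.
The patient prevails on this issue.
— Issue II —
Stage II.1 — burden on patient; standard: a clear and cogent showing (weight is at least 69).
    (e): 69 ≥ 69 [met]
    (f): 68 (provider's 78 disregarded) < 69 [not met]
  The patient does not carry Stage II.1.
The analysis ends at Stage II.1; the provider prevails on this issue.
— Issue III —
Stage III.1 — burden on patient; standard: a substantially-more-likely showing (weight exceeds 75).
    (i): 75 (provider's 35 disregarded) ≤ 75 [not met]
  Not every element is met, so the patient fails to carry Stage III.1.
The analysis ends at Stage III.1; the provider prevails on this issue.
Per-issue: Issue I → patient; Issue II → provider; Issue III → provider. The patient must prevail on a majority of issues; overall, the provider prevails.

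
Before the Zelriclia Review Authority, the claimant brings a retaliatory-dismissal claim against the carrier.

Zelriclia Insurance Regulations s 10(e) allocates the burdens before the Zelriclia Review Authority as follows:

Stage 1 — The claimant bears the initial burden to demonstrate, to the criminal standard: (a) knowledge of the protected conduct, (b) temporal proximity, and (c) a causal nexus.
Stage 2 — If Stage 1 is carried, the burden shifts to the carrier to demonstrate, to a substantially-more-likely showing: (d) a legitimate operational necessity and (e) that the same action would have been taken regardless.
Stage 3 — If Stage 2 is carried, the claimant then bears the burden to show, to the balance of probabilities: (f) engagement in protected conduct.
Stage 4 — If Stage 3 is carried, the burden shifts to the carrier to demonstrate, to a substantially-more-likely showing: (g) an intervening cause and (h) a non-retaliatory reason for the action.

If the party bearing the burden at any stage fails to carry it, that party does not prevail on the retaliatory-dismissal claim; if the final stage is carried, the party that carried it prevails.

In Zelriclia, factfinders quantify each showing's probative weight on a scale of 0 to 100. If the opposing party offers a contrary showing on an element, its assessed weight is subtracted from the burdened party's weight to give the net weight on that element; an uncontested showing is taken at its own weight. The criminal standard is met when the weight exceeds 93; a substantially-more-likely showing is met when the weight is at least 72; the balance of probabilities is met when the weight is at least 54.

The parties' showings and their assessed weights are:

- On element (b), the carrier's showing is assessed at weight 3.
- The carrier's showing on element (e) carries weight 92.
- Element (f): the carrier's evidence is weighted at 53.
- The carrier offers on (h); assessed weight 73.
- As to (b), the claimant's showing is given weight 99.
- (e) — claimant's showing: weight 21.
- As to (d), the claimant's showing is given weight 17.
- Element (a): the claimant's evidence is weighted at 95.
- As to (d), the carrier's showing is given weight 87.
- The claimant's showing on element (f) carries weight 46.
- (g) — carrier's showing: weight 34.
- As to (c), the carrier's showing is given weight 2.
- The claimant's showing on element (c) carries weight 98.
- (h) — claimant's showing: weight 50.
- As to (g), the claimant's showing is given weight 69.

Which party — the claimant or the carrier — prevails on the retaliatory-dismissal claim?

claimant

At Stage 1 the claimant must meet the criminal standard (weight exceeds 93): on (a) the weight is 95, which does exceed 93, so (a) meets the standard; on (b) the weight is 99 less the opposing 3 gives net 96, which does exceed 93, so (b) meets the standard; on (c) the weight is 98 less the opposing 2 gives net 96, which does exceed 93, so (c) meets the standard.
  Stage 1 is satisfied; the onus moves to the carrier.
At Stage 2 the carrier must meet a substantially-more-likely showing (weight is at least 72): on (d) the weight is 87 less the opposing 17 gives net 70, which does not reach 72, so (d) does not meet the standard; on (e) the weight is 92 less the opposing 21 gives net 71, which does not reach 72, so (e) does not meet the standard.
  Stage 2 not carried; the carrier fails its burden.
The claimant prevails.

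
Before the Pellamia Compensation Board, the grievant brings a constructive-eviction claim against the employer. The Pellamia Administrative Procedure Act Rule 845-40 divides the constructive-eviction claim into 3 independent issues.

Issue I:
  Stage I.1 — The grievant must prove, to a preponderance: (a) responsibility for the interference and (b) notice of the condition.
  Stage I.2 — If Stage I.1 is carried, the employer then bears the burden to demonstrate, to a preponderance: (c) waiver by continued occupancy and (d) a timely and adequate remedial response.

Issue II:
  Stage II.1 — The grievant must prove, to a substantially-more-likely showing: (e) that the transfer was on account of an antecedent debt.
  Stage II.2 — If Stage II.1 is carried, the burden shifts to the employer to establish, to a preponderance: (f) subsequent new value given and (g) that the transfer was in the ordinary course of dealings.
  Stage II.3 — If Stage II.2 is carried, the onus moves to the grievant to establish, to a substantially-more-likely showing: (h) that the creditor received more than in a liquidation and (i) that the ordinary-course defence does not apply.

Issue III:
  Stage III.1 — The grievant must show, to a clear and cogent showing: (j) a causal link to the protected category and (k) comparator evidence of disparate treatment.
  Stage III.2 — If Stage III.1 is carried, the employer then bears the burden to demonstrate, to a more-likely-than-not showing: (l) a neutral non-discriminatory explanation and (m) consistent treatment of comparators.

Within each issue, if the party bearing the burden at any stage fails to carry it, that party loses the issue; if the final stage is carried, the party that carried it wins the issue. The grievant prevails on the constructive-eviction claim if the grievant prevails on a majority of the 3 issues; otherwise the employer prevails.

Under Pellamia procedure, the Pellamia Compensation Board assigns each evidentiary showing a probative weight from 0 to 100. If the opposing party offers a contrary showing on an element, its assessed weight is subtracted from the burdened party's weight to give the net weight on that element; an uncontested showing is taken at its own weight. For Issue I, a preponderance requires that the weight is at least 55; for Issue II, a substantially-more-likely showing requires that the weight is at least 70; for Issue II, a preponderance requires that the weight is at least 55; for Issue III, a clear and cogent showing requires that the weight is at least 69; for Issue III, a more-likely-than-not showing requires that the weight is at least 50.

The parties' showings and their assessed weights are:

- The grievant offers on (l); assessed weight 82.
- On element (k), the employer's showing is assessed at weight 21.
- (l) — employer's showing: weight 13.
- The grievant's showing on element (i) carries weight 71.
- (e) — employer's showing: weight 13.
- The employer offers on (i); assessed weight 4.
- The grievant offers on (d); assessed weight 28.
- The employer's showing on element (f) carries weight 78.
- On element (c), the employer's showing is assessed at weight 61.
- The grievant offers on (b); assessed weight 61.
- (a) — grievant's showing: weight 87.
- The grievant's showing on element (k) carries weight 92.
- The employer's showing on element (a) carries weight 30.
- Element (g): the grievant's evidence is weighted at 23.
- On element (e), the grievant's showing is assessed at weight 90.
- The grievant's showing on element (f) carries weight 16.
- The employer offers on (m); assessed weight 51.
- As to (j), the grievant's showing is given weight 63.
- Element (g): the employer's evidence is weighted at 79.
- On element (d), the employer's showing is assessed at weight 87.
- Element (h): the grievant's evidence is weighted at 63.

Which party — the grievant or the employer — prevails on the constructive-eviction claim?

— Issue I —
Stage I.1 (grievant, a preponderance, weight is at least 55): (a) net 87−30=57 ≥ 55 — meets; (b) 61 ≥ 55 — meets.
  Stage I.1 carried; the burden shifts to the employer.
Stage I.2 (employer, a preponderance, weight is at least 55): (c) 61 ≥ 55 — meets; (d) net 87−28=59 ≥ 55 — meets.
  Stage I.2 carried; the final stage is satisfied.
Every stage carried; the employer prevails on this issue.
— Issue II —
Stage II.1 — burden on grievant; standard: a substantially-more-likely showing (weight is at least 70).
    (e): 90 − 13 = 77 ≥ 70 [met]
  Stage II.1 carried; the burden shifts to the employer.
Stage II.2 — burden on employer; standard: a preponderance (weight is at least 55).
    (f): 78 − 16 = 62 ≥ 55 [met]
    (g): 79 − 23 = 56 ≥ 55 [met]
  All elements met. The burden passes to the grievant.
Stage II.3 — burden on grievant; standard: a substantially-more-likely showing (weight is at least 70).
    (h): 63 < 70 [not met]
    (i): 71 − 4 = 67 < 70 [not met]
  The grievant does not carry Stage II.3.
So the employer prevails on this issue.
— Issue III —
At Stage III.1 the grievant must meet a clear and cogent showing (weight is at least 69): on (j) the weight is 63, which does not reach 69, so (j) does not meet the standard; on (k) the weight is 92 less the opposing 21 gives net 71, which does reach 69, so (k) meets the standard.
  The grievant does not carry Stage III.1.
The employer prevails on this issue.
Per-issue: Issue I → employer; Issue II → employer; Issue III → employer. The grievant must prevail on a majority of issues; overall, the employer prevails.

employer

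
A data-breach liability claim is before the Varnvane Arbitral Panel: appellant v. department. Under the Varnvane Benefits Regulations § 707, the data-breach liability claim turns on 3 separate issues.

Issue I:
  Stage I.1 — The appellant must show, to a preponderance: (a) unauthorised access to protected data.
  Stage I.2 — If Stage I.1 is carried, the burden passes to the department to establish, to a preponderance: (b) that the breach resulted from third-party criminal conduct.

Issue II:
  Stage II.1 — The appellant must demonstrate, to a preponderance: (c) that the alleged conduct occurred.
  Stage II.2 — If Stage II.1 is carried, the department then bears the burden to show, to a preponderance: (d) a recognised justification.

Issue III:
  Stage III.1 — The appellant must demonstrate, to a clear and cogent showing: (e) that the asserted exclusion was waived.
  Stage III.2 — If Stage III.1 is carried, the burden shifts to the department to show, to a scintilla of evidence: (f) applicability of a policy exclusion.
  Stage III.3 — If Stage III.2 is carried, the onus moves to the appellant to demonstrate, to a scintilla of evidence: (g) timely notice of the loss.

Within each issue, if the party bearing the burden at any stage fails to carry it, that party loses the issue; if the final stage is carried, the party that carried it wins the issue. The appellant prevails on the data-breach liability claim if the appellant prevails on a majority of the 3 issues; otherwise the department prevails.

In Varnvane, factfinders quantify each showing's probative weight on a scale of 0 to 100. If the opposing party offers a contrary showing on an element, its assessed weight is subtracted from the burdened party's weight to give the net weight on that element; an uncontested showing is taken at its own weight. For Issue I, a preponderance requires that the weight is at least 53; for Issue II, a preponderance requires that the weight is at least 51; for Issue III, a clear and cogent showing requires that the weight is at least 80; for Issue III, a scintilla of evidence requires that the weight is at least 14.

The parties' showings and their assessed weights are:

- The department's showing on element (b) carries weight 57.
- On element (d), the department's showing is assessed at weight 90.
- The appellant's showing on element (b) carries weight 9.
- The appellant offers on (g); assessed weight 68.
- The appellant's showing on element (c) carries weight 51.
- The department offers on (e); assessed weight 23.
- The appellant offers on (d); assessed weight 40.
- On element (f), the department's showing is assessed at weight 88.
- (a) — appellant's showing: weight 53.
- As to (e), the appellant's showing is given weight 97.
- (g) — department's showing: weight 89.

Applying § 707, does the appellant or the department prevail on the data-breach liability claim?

— Issue I —
At Stage I.1 the appellant must meet a preponderance (weight is at least 53): on (a) the weight is 53, ≥ 53, so (a) meets the standard.
  Stage I.1 is satisfied; the onus moves to the department.
At Stage I.2 the department must meet a preponderance (weight is at least 53): on (b) the weight is 57 less the opposing 9 gives net 48, which does not reach 53, so (b) does not meet the standard.
  Stage I.2 not carried; the department fails its burden.
So the appellant prevails on this issue.
— Issue II —
Stage II.1 (appellant, a preponderance, weight is at least 51): (c) 51 ≥ 51 — meets.
  Stage II.1 is satisfied; the onus moves to the department.
Stage II.2 (department, a preponderance, weight is at least 51): (d) net 90−40=50 < 51 — fails.
  The department does not carry Stage II.2.
The analysis ends at Stage II.2; the appellant prevails on this issue.
— Issue III —
At Stage III.1 the appellant must meet a clear and cogent showing (weight is at least 80): on (e) the weight is 97 less the opposing 23 gives net 74, which does not reach 80, so (e) does not meet the standard.
  Stage III.1 not carried; the appellant fails its burden.
So the department prevails on this issue.
Per-issue: Issue I → appellant; Issue II → appellant; Issue III → department. The appellant must prevail on a majority of issues; overall, the appellant prevails.

appellant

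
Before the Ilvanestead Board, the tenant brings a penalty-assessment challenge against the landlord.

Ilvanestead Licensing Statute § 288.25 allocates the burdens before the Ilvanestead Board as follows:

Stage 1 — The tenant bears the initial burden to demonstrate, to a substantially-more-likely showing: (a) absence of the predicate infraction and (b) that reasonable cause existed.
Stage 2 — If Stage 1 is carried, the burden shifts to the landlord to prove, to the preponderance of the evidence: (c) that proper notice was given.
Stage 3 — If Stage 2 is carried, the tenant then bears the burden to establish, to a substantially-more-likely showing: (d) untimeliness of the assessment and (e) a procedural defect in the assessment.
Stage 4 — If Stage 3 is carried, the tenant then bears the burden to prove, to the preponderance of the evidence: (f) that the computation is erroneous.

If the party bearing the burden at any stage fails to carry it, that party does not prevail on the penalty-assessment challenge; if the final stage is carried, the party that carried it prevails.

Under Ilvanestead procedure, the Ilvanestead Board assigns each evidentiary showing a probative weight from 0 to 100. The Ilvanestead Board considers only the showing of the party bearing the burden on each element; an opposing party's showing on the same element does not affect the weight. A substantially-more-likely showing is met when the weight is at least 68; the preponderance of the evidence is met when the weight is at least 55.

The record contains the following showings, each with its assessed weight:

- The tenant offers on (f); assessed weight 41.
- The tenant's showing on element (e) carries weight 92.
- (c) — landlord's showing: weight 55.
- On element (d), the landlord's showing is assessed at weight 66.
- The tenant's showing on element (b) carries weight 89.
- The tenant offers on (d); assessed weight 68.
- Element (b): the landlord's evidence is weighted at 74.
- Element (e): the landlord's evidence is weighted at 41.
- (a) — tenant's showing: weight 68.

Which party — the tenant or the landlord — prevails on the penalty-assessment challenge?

Stage 1 — burden on tenant; standard: a substantially-more-likely showing (weight is at least 68).
    (a): 68 ≥ 68 [met]
    (b): 89 (landlord's 74 disregarded) ≥ 68 [met]
  Stage 1 carried; the burden shifts to the landlord.
Stage 2 — burden on landlord; standard: the preponderance of the evidence (weight is at least 55).
    (c): 55 ≥ 55 [met]
  Stage 2 is satisfied; the onus moves to the tenant.
Stage 3 — burden on tenant; standard: a substantially-more-likely showing (weight is at least 68).
    (d): 68 (landlord's 66 disregarded) ≥ 68 [met]
    (e): 92 (landlord's 41 disregarded) ≥ 68 [met]
  Stage 3 is satisfied; the tenant continues to bear the burden.
Stage 4 — burden on tenant; standard: the preponderance of the evidence (weight is at least 55).
    (f): 41 < 55 [not met]
  The tenant does not carry Stage 4.
The analysis ends at Stage 4; the landlord prevails.

landlord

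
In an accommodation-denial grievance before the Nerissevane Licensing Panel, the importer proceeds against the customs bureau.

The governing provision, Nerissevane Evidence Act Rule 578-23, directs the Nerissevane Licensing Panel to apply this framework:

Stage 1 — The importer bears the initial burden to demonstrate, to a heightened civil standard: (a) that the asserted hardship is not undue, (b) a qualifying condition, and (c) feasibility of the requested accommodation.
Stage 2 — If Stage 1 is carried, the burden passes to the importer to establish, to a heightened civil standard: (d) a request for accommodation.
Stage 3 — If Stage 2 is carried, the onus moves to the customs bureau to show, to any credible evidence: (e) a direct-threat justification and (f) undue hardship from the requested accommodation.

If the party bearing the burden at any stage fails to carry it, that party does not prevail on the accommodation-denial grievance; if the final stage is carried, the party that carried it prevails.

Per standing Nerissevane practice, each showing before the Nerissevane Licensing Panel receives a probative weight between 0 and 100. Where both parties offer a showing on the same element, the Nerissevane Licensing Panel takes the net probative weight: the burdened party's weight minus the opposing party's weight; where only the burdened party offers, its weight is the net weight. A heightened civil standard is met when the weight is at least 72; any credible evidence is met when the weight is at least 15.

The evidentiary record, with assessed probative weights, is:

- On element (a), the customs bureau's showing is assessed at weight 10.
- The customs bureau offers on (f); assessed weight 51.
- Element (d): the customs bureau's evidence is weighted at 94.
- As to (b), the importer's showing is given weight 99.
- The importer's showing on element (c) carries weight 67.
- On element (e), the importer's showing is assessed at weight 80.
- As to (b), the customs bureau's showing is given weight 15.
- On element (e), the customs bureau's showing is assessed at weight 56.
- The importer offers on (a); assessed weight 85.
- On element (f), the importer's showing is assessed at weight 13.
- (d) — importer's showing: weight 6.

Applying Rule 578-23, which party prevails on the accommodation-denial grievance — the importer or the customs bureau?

customs bureau

At Stage 1 the importer must meet a heightened civil standard (weight is at least 72): on (a) the weight is 85 less the opposing 10 gives net 75, ≥ 72, so (a) meets the standard; on (b) the weight is 99 less the opposing 15 gives net 84, which does reach 72, so (b) meets the standard; on (c) the weight is 67, < 72, so (c) does not meet the standard.
  Not every element is met, so the importer fails to carry Stage 1.
The customs bureau prevails.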